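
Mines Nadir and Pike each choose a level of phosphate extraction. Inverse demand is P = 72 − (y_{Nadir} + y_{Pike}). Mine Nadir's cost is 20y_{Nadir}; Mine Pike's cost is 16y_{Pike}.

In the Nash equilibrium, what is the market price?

Mine Nadir's profit: π = y_{Nadir}(72 − (y_{Nadir} + y_{Pike})) − 20y_{Nadir}.
∂π/∂y_{Nadir} = 52 − 2y_{Nadir} − y_{Pike} = 0, so y_{Nadir} = 26 − 0.5y_{Pike}.
By the same steps for Pike: y_{Pike} = 28 − 0.5y_{Nadir}.
Substituting the second reaction function into the first: y_{Nadir} = 26 − 0.5(28 − 0.5y_{Nadir}), which gives 0.75y_{Nadir} = 12 ⇒ y_{Nadir} = 16.
Then y_{Pike} = 28 − 0.5·16 = 20.
Equilibrium price: P = 72 − 36 = 36.

36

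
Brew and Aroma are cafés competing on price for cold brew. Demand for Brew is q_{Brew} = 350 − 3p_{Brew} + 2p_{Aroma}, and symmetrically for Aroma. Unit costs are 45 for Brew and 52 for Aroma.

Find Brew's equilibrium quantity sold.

Brew's profit: π = (p_{Brew} − 45)(350 − 3p_{Brew} + 2p_{Aroma}).
∂π/∂p_{Brew} = 485 − 6p_{Brew} + 2p_{Aroma} = 0 ⇒ p_{Brew} = 485/6 + (1/3)p_{Aroma}.
Similarly p_{Aroma} = 253/3 + (1/3)p_{Brew}.
Plugging p_{Aroma} into Brew's best response: p_{Brew} = 485/6 + (1/3)(253/3 + (1/3)p_{Brew}) ⇒ (8/9)p_{Brew} = 1961/18, so p_{Brew} = 122.5625.
Then p_{Aroma} = 253/3 + (1/3)·122.5625 = 125.1875.
q_{Brew} = 350 − 3·122.5625 + 2·125.1875 = 232.6875.

232.6875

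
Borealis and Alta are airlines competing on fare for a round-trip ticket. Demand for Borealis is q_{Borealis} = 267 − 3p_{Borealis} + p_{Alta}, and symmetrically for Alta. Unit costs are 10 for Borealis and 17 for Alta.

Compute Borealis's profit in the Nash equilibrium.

Borealis's profit: π = (p_{Borealis} − 10)(267 − 3p_{Borealis} + p_{Alta}).
∂π/∂p_{Borealis} = 297 − 6p_{Borealis} + p_{Alta} = 0 ⇒ p_{Borealis} = 49.5 + (1/6)p_{Alta}.
Similarly p_{Alta} = 53 + (1/6)p_{Borealis}.
Plugging p_{Alta} into Borealis's best response: p_{Borealis} = 49.5 + (1/6)(53 + (1/6)p_{Borealis}) ⇒ (35/36)p_{Borealis} = 175/3, so p_{Borealis} = 60.
Then p_{Alta} = 53 + (1/6)·60 = 63.
q_{Borealis} = 267 − 3·60 + 63 = 150.
Profit = (60 − 10)·150 = 7500.

7500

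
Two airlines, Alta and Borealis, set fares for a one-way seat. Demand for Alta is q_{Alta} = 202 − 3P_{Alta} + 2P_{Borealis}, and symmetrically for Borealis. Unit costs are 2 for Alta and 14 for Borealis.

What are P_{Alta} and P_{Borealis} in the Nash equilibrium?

54.25, 58.75

Alta's profit: π = (P_{Alta} − 2)(202 − 3P_{Alta} + 2P_{Borealis}).
∂π/∂P_{Alta} = 208 − 6P_{Alta} + 2P_{Borealis} = 0 ⇒ P_{Alta} = 104/3 + (1/3)P_{Borealis}.
Similarly P_{Borealis} = 122/3 + (1/3)P_{Alta}.
Solving the two reaction functions simultaneously: (1 − (1/3)(1/3))P_{Alta} = 104/3 + (1/3)·(122/3), so (8/9)P_{Alta} = 434/9 and P_{Alta} = 54.25.
Then P_{Borealis} = 122/3 + (1/3)·54.25 = 58.75.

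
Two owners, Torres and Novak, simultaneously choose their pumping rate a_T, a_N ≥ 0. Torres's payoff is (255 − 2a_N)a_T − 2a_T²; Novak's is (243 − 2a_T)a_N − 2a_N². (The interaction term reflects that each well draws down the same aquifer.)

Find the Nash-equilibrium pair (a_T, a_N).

Expanding Torres's payoff: 255a_T − 2a_Na_T − 2a_T².
∂π/∂a_T = 255 − 2a_N − 4a_T = 0, so a_T = 63.75 − 0.5a_N.
Likewise for Novak: a_N = 60.75 − 0.5a_T.
Solving the two reaction functions simultaneously: (1 − (−0.5)(−0.5))a_T = 63.75 − 0.5·60.75, so 0.75a_T = 33.375 and a_T = 44.5.
Then a_N = 60.75 − 0.5·44.5 = 38.5.

44.5, 38.5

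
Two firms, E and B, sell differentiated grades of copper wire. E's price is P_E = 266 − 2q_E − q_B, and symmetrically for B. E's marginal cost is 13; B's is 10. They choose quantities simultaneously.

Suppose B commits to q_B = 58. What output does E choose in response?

Firm E's profit: π = q_E(266 − 2q_E − q_B) − 13q_E.
∂π/∂q_E = 253 − 4q_E − q_B = 0 ⇒ q_E = 63.25 − 0.25q_B.
At q_B = 58: q_E = 63.25 − 0.25·58 = 48.75.

48.75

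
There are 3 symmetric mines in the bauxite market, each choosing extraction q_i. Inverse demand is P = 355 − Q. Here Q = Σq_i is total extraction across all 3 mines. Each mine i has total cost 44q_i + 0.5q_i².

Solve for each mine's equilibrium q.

A representative mine's profit is π_i = q_i(355 − Q) − 44q_i − 0.5q_i², with Q = q_i + Σ_{j≠i} q_j.
First-order condition: 311 − 3q_i − Σ_{j≠i} q_j = 0.
With identical mines, set every q_j = q: then 311 − 3q − 2q = 0, i.e. q = 311/5 = 62.2.

62.2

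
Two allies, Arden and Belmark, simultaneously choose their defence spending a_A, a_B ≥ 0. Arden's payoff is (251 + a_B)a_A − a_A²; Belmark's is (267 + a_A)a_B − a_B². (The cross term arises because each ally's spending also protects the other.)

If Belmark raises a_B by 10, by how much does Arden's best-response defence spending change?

Expanding Arden's payoff: 251a_A + a_Ba_A − a_A².
∂π/∂a_A = 251 + a_B − 2a_A = 0, so a_A = 125.5 + 0.5a_B.
The reaction-function slope is 0.5, so a 10-unit rise in a_B moves a_A by 0.5 × 10 = 5. Arden's best response rises — the actions are strategic complements.

5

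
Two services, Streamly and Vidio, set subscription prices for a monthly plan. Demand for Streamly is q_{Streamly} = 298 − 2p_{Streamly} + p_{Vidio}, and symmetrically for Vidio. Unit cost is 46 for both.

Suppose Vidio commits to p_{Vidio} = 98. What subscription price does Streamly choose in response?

122

Streamly's profit: π = (p_{Streamly} − 46)(298 − 2p_{Streamly} + p_{Vidio}).
∂π/∂p_{Streamly} = 390 − 4p_{Streamly} + p_{Vidio} = 0 ⇒ p_{Streamly} = 97.5 + 0.25p_{Vidio}.
At p_{Vidio} = 98: p_{Streamly} = 97.5 + 0.25·98 = 122.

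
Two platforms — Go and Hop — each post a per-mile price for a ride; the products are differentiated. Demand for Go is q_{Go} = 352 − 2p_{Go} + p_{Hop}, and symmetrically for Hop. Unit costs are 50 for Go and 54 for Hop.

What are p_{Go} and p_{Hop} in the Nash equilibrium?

Go's profit: π = (p_{Go} − 50)(352 − 2p_{Go} + p_{Hop}).
∂π/∂p_{Go} = 452 − 4p_{Go} + p_{Hop} = 0 ⇒ p_{Go} = 113 + 0.25p_{Hop}.
Similarly p_{Hop} = 115 + 0.25p_{Go}.
Substituting the second reaction function into the first: p_{Go} = 113 + 0.25(115 + 0.25p_{Go}), which gives 0.9375p_{Go} = 141.75 ⇒ p_{Go} = 151.2.
Then p_{Hop} = 115 + 0.25·151.2 = 152.8.

151.2, 152.8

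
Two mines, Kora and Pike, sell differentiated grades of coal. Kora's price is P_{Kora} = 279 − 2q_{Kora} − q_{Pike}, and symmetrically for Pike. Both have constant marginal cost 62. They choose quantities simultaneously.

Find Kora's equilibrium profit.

3767.12

Mine Kora's profit: π = q_{Kora}(279 − 2q_{Kora} − q_{Pike}) − 62q_{Kora}.
∂π/∂q_{Kora} = 217 − 4q_{Kora} − q_{Pike} = 0 ⇒ q_{Kora} = 54.25 − 0.25q_{Pike}.
The game is symmetric, so in equilibrium q_{Pike} = q_{Kora}: the reaction function gives 1.25q_{Kora} = 54.25, hence q_{Kora} = 43.4.
P_{Kora} = 279 − 2·43.4 − 43.4 = 148.8.
Profit = (148.8 − 62)·43.4 = 3767.12.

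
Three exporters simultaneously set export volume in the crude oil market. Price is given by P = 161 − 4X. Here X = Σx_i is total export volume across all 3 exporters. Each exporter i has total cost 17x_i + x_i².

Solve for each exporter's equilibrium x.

8

A representative exporter's profit is π_i = x_i(161 − 4X) − 17x_i − x_i², with X = x_i + Σ_{j≠i} x_j.
First-order condition: 144 − 10x_i − 4Σ_{j≠i} x_j = 0.
In a symmetric equilibrium every exporter chooses the same x, so Σ_{j≠i} x_j = 2x. The condition becomes 144 − 18x = 0, giving x = 144/18 = 8.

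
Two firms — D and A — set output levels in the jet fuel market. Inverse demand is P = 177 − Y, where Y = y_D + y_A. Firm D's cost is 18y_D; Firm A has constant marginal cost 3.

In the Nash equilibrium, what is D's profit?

2304

Firm D's profit: π = y_D(177 − (y_D + y_A)) − 18y_D.
∂π/∂y_D = 159 − 2y_D − y_A = 0, so y_D = 79.5 − 0.5y_A.
By the same steps for A: y_A = 87 − 0.5y_D.
Plugging y_A into D's best response: y_D = 79.5 − 0.5(87 − 0.5y_D) ⇒ 0.75y_D = 36, so y_D = 48.
Then y_A = 87 − 0.5·48 = 63.
Price P = 177 − 111 = 66.
D's profit: (66 − 18)·48 = 2304.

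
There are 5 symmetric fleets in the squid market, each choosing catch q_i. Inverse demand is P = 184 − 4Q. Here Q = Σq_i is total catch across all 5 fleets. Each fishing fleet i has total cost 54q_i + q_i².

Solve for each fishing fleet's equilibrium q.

A representative fishing fleet's profit is π_i = q_i(184 − 4Q) − 54q_i − q_i², with Q = q_i + Σ_{j≠i} q_j.
First-order condition: 130 − 10q_i − 4Σ_{j≠i} q_j = 0.
In a symmetric equilibrium every fishing fleet chooses the same q, so Σ_{j≠i} q_j = 4q. The condition becomes 130 − 26q = 0, giving q = 130/26 = 5.

5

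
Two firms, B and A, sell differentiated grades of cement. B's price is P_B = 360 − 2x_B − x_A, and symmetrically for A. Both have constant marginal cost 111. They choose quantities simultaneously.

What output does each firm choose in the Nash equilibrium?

49.8

Firm B's profit: π = x_B(360 − 2x_B − x_A) − 111x_B.
∂π/∂x_B = 249 − 4x_B − x_A = 0 ⇒ x_B = 62.25 − 0.25x_A.
By symmetry x_A = x_B; substituting into the reaction function, 1.25x_B = 62.25 and x_B = 49.8.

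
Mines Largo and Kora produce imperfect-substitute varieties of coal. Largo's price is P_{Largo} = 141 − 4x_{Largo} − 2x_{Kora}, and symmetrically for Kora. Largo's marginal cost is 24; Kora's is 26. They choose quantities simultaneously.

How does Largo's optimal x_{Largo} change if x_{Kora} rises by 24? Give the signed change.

Mine Largo's profit: π = x_{Largo}(141 − 4x_{Largo} − 2x_{Kora}) − 24x_{Largo}.
∂π/∂x_{Largo} = 117 − 8x_{Largo} − 2x_{Kora} = 0 ⇒ x_{Largo} = 14.625 − 0.25x_{Kora}.
The reaction-function slope is −0.25, so a 24-unit rise in x_{Kora} moves x_{Largo} by −0.25 × 24 = −6. Largo's best response falls — the actions are strategic substitutes.

-6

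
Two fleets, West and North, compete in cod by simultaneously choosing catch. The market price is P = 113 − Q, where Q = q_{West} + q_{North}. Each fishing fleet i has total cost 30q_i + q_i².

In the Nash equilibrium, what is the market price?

79.8

Fishing fleet West's profit: π = q_{West}(113 − (q_{West} + q_{North})) − 30q_{West} − q_{West}².
∂π/∂q_{West} = 83 − 4q_{West} − q_{North} = 0, so q_{West} = 20.75 − 0.25q_{North}.
Setting q_{West} = q_{North} in the reaction function: q_{West} = 20.75 − 0.25q_{West}, so q_{West} = 20.75 / 1.25 = 16.6.
Equilibrium price: P = 113 − 33.2 = 79.8.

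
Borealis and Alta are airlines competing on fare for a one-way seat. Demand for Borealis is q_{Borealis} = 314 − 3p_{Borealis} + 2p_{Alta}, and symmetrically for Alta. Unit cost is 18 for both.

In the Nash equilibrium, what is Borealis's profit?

16428

Borealis's profit: π = (p_{Borealis} − 18)(314 − 3p_{Borealis} + 2p_{Alta}).
∂π/∂p_{Borealis} = 368 − 6p_{Borealis} + 2p_{Alta} = 0 ⇒ p_{Borealis} = 184/3 + (1/3)p_{Alta}.
The game is symmetric, so in equilibrium p_{Alta} = p_{Borealis}: the reaction function gives (2/3)p_{Borealis} = 184/3, hence p_{Borealis} = 92.
q_{Borealis} = 314 − 3·92 + 2·92 = 222.
Profit = (92 − 18)·222 = 16428.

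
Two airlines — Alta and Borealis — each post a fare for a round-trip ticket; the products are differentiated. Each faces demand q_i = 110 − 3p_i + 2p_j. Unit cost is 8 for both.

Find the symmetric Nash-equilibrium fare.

Alta's profit: π = (p_{Alta} − 8)(110 − 3p_{Alta} + 2p_{Borealis}).
∂π/∂p_{Alta} = 134 − 6p_{Alta} + 2p_{Borealis} = 0 ⇒ p_{Alta} = 67/3 + (1/3)p_{Borealis}.
The game is symmetric, so in equilibrium p_{Borealis} = p_{Alta}: the reaction function gives (2/3)p_{Alta} = 67/3, hence p_{Alta} = 33.5.

33.5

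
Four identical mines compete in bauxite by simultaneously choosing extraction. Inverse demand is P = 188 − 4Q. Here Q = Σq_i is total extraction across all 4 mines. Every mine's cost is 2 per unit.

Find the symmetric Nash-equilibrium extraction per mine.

A representative mine's profit is π_i = q_i(188 − 4Q) − 2q_i, with Q = q_i + Σ_{j≠i} q_j.
First-order condition: 186 − 8q_i − 4Σ_{j≠i} q_j = 0.
In a symmetric equilibrium every mine chooses the same q, so Σ_{j≠i} q_j = 3q. The condition becomes 186 − 20q = 0, giving q = 186/20 = 9.3.

9.3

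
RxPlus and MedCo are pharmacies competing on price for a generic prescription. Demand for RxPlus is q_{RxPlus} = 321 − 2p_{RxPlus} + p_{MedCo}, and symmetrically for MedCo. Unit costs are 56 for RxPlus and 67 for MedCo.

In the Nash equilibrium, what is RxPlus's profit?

RxPlus's profit: π = (p_{RxPlus} − 56)(321 − 2p_{RxPlus} + p_{MedCo}).
∂π/∂p_{RxPlus} = 433 − 4p_{RxPlus} + p_{MedCo} = 0 ⇒ p_{RxPlus} = 108.25 + 0.25p_{MedCo}.
Similarly p_{MedCo} = 113.75 + 0.25p_{RxPlus}.
Plugging p_{MedCo} into RxPlus's best response: p_{RxPlus} = 108.25 + 0.25(113.75 + 0.25p_{RxPlus}) ⇒ 0.9375p_{RxPlus} = 136.6875, so p_{RxPlus} = 145.8.
Then p_{MedCo} = 113.75 + 0.25·145.8 = 150.2.
q_{RxPlus} = 321 − 2·145.8 + 150.2 = 179.6.
Profit = (145.8 − 56)·179.6 = 16128.08.

16128.08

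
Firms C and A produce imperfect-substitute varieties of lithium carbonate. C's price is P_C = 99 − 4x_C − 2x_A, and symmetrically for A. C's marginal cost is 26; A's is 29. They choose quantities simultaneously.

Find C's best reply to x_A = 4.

8.125

Firm C's profit: π = x_C(99 − 4x_C − 2x_A) − 26x_C.
∂π/∂x_C = 73 − 8x_C − 2x_A = 0 ⇒ x_C = 9.125 − 0.25x_A.
At x_A = 4: x_C = 9.125 − 0.25·4 = 8.125.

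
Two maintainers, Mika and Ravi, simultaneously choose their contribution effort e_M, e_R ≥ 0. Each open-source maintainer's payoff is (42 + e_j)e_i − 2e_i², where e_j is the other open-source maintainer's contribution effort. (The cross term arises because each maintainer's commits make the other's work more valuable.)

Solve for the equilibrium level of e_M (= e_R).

14

Mika's payoff is (42 + e_R)e_M − 2e_M².
∂π/∂e_M = 42 + e_R − 4e_M = 0, so e_M = 10.5 + 0.25e_R.
Setting e_M = e_R in the reaction function: e_M = 10.5 + 0.25e_M, so e_M = 10.5 / 0.75 = 14.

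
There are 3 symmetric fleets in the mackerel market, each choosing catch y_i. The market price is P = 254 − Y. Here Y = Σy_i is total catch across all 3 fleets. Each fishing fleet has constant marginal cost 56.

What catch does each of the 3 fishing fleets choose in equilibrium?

A representative fishing fleet's profit is π_i = y_i(254 − Y) − 56y_i, with Y = y_i + Σ_{j≠i} y_j.
First-order condition: 198 − 2y_i − Σ_{j≠i} y_j = 0.
In a symmetric equilibrium every fishing fleet chooses the same y, so Σ_{j≠i} y_j = 2y. The condition becomes 198 − 4y = 0, giving y = 198/4 = 49.5.

49.5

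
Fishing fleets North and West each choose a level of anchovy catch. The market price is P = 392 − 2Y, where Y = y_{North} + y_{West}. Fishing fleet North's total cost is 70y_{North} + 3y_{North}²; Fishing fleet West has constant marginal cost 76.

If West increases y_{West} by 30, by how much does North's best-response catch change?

-6

Fishing fleet North's profit: π = y_{North}(392 − 2(y_{North} + y_{West})) − 70y_{North} − 3y_{North}².
∂π/∂y_{North} = 322 − 10y_{North} − 2y_{West} = 0, so y_{North} = 32.2 − 0.2y_{West}.
The reaction-function slope is −0.2, so a 30-unit rise in y_{West} moves y_{North} by −0.2 × 30 = −6. North's best response falls — the actions are strategic substitutes.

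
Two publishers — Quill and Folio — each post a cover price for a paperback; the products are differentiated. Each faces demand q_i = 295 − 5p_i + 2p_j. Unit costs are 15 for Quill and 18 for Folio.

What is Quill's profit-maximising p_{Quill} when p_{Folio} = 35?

44

Quill's profit: π = (p_{Quill} − 15)(295 − 5p_{Quill} + 2p_{Folio}).
∂π/∂p_{Quill} = 370 − 10p_{Quill} + 2p_{Folio} = 0 ⇒ p_{Quill} = 37 + 0.2p_{Folio}.
At p_{Folio} = 35: p_{Quill} = 37 + 0.2·35 = 44.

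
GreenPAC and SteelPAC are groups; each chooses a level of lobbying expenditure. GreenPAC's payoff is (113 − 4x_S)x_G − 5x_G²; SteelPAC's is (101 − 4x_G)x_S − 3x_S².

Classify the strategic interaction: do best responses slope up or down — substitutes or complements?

Expanding GreenPAC's payoff: 113x_G − 4x_Sx_G − 5x_G².
∂π/∂x_G = 113 − 4x_S − 10x_G = 0, so x_G = 11.3 − 0.4x_S.
The best-response slope dx_G/dx_S = −0.4 < 0: the reaction function is downward-sloping, so the choices are strategic substitutes.

strategic substitutes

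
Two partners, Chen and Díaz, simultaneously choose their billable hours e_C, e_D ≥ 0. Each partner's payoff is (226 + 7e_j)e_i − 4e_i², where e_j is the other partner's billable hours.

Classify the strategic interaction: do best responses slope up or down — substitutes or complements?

strategic complements

Chen's payoff is (226 + 7e_D)e_C − 4e_C².
∂π/∂e_C = 226 + 7e_D − 8e_C = 0, so e_C = 28.25 + 0.875e_D.
The best-response slope de_C/de_D = 0.875 > 0: the reaction function is upward-sloping, so the choices are strategic complements.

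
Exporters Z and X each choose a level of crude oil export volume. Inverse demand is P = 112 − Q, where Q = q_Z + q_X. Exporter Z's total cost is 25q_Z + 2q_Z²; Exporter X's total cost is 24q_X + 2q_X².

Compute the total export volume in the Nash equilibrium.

25

Exporter Z's profit: π = q_Z(112 − (q_Z + q_X)) − 25q_Z − 2q_Z².
∂π/∂q_Z = 87 − 6q_Z − q_X = 0, so q_Z = 14.5 − (1/6)q_X.
By the same steps for X: q_X = 44/3 − (1/6)q_Z.
Substituting the second reaction function into the first: q_Z = 14.5 − (1/6)(44/3 − (1/6)q_Z), which gives (35/36)q_Z = 217/18 ⇒ q_Z = 12.4.
Then q_X = 44/3 − (1/6)·12.4 = 12.6.
Total export volume: 12.4 + 12.6 = 25.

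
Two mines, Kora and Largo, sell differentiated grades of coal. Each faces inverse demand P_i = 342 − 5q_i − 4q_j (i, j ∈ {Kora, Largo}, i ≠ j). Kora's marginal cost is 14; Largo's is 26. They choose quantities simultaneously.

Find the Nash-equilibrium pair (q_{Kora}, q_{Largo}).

Mine Kora's profit: π = q_{Kora}(342 − 5q_{Kora} − 4q_{Largo}) − 14q_{Kora}.
∂π/∂q_{Kora} = 328 − 10q_{Kora} − 4q_{Largo} = 0 ⇒ q_{Kora} = 32.8 − 0.4q_{Largo}.
Similarly q_{Largo} = 31.6 − 0.4q_{Kora}.
Solving the two reaction functions simultaneously: (1 − (−0.4)(−0.4))q_{Kora} = 32.8 − 0.4·31.6, so 0.84q_{Kora} = 20.16 and q_{Kora} = 24.
Then q_{Largo} = 31.6 − 0.4·24 = 22.

24, 22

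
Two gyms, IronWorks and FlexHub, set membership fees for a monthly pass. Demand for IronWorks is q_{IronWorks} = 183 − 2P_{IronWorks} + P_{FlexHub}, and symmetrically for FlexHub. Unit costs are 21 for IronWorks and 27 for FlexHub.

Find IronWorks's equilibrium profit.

IronWorks's profit: π = (P_{IronWorks} − 21)(183 − 2P_{IronWorks} + P_{FlexHub}).
∂π/∂P_{IronWorks} = 225 − 4P_{IronWorks} + P_{FlexHub} = 0 ⇒ P_{IronWorks} = 56.25 + 0.25P_{FlexHub}.
Similarly P_{FlexHub} = 59.25 + 0.25P_{IronWorks}.
Plugging P_{FlexHub} into IronWorks's best response: P_{IronWorks} = 56.25 + 0.25(59.25 + 0.25P_{IronWorks}) ⇒ 0.9375P_{IronWorks} = 71.0625, so P_{IronWorks} = 75.8.
Then P_{FlexHub} = 59.25 + 0.25·75.8 = 78.2.
q_{IronWorks} = 183 − 2·75.8 + 78.2 = 109.6.
Profit = (75.8 − 21)·109.6 = 6006.08.

6006.08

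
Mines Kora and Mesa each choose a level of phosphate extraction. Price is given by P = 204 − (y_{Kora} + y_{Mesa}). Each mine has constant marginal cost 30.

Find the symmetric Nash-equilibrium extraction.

Mine Kora's profit: π = y_{Kora}(204 − (y_{Kora} + y_{Mesa})) − 30y_{Kora}.
∂π/∂y_{Kora} = 174 − 2y_{Kora} − y_{Mesa} = 0, so y_{Kora} = 87 − 0.5y_{Mesa}.
Setting y_{Kora} = y_{Mesa} in the reaction function: y_{Kora} = 87 − 0.5y_{Kora}, so y_{Kora} = 87 / 1.5 = 58.

58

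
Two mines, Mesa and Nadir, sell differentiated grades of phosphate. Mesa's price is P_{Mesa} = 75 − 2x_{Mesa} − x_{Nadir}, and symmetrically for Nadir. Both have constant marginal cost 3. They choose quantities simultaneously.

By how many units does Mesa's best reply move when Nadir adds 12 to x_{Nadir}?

Mine Mesa's profit: π = x_{Mesa}(75 − 2x_{Mesa} − x_{Nadir}) − 3x_{Mesa}.
∂π/∂x_{Mesa} = 72 − 4x_{Mesa} − x_{Nadir} = 0 ⇒ x_{Mesa} = 18 − 0.25x_{Nadir}.
The reaction-function slope is −0.25, so a 12-unit rise in x_{Nadir} moves x_{Mesa} by −0.25 × 12 = −3. Mesa's best response falls — the actions are strategic substitutes.

-3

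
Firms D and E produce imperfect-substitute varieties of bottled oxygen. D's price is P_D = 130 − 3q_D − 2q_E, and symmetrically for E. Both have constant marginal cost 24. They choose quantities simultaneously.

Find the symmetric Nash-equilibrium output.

13.25

Firm D's profit: π = q_D(130 − 3q_D − 2q_E) − 24q_D.
∂π/∂q_D = 106 − 6q_D − 2q_E = 0 ⇒ q_D = 53/3 − (1/3)q_E.
The game is symmetric, so in equilibrium q_E = q_D: the reaction function gives (4/3)q_D = 53/3, hence q_D = 13.25.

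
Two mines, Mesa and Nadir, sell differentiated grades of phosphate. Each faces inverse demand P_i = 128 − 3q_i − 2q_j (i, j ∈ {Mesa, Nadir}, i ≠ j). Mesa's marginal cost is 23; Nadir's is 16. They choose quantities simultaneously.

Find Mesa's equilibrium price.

61.0625

Mine Mesa's profit: π = q_{Mesa}(128 − 3q_{Mesa} − 2q_{Nadir}) − 23q_{Mesa}.
∂π/∂q_{Mesa} = 105 − 6q_{Mesa} − 2q_{Nadir} = 0 ⇒ q_{Mesa} = 17.5 − (1/3)q_{Nadir}.
Similarly q_{Nadir} = 56/3 − (1/3)q_{Mesa}.
Substituting the second reaction function into the first: q_{Mesa} = 17.5 − (1/3)(56/3 − (1/3)q_{Mesa}), which gives (8/9)q_{Mesa} = 203/18 ⇒ q_{Mesa} = 12.6875.
Then q_{Nadir} = 56/3 − (1/3)·12.6875 = 14.4375.
P_{Mesa} = 128 − 3·12.6875 − 2·14.4375 = 61.0625.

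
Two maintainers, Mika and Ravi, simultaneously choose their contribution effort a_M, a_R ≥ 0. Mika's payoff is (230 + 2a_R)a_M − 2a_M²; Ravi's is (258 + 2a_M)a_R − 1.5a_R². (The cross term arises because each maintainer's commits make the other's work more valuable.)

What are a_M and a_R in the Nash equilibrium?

Expanding Mika's payoff: 230a_M + 2a_Ra_M − 2a_M².
∂π/∂a_M = 230 + 2a_R − 4a_M = 0, so a_M = 57.5 + 0.5a_R.
Likewise for Ravi: a_R = 86 + (2/3)a_M.
Plugging a_R into Mika's best response: a_M = 57.5 + 0.5(86 + (2/3)a_M) ⇒ (2/3)a_M = 100.5, so a_M = 150.75.
Then a_R = 86 + (2/3)·150.75 = 186.5.

150.75, 186.5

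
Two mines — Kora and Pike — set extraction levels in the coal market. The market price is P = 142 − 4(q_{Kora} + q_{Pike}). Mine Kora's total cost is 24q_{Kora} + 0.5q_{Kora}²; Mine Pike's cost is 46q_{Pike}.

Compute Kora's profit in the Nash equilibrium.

450

Mine Kora's profit: π = q_{Kora}(142 − 4(q_{Kora} + q_{Pike})) − 24q_{Kora} − 0.5q_{Kora}².
∂π/∂q_{Kora} = 118 − 9q_{Kora} − 4q_{Pike} = 0, so q_{Kora} = 118/9 − (4/9)q_{Pike}.
For Pike: ∂π/∂q_{Pike} = 96 − 8q_{Pike} − 4q_{Kora} = 0 ⇒ q_{Pike} = 12 − 0.5q_{Kora}.
Substituting the second reaction function into the first: q_{Kora} = 118/9 − (4/9)(12 − 0.5q_{Kora}), which gives (7/9)q_{Kora} = 70/9 ⇒ q_{Kora} = 10.
Then q_{Pike} = 12 − 0.5·10 = 7.
Price P = 142 − 4·17 = 74.
Kora's profit: (74 − 24)·10 − 0.5(10)² = 450.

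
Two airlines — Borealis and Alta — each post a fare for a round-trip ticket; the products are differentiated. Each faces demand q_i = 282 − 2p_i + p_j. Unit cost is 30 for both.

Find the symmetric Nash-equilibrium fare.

114

Borealis's profit: π = (p_{Borealis} − 30)(282 − 2p_{Borealis} + p_{Alta}).
∂π/∂p_{Borealis} = 342 − 4p_{Borealis} + p_{Alta} = 0 ⇒ p_{Borealis} = 85.5 + 0.25p_{Alta}.
By symmetry p_{Alta} = p_{Borealis}; substituting into the reaction function, 0.75p_{Borealis} = 85.5 and p_{Borealis} = 114.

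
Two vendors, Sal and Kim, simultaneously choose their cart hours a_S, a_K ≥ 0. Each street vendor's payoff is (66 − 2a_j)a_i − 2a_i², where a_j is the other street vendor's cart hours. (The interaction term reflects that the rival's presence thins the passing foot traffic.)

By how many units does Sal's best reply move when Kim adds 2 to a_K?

-1

Sal's payoff is (66 − 2a_K)a_S − 2a_S².
∂π/∂a_S = 66 − 2a_K − 4a_S = 0, so a_S = 16.5 − 0.5a_K.
The reaction-function slope is −0.5, so a 2-unit rise in a_K moves a_S by −0.5 × 2 = −1. Sal's best response falls — the actions are strategic substitutes.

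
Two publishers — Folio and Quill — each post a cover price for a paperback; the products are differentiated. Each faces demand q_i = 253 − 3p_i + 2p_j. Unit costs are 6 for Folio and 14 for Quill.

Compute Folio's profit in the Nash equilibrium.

12001.6875

Folio's profit: π = (p_{Folio} − 6)(253 − 3p_{Folio} + 2p_{Quill}).
∂π/∂p_{Folio} = 271 − 6p_{Folio} + 2p_{Quill} = 0 ⇒ p_{Folio} = 271/6 + (1/3)p_{Quill}.
Similarly p_{Quill} = 295/6 + (1/3)p_{Folio}.
Plugging p_{Quill} into Folio's best response: p_{Folio} = 271/6 + (1/3)(295/6 + (1/3)p_{Folio}) ⇒ (8/9)p_{Folio} = 554/9, so p_{Folio} = 69.25.
Then p_{Quill} = 295/6 + (1/3)·69.25 = 72.25.
q_{Folio} = 253 − 3·69.25 + 2·72.25 = 189.75.
Profit = (69.25 − 6)·189.75 = 12001.6875.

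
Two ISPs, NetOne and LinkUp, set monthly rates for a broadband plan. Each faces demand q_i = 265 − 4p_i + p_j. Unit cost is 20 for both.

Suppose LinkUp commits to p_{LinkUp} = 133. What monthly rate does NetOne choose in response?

59.75

NetOne's profit: π = (p_{NetOne} − 20)(265 − 4p_{NetOne} + p_{LinkUp}).
∂π/∂p_{NetOne} = 345 − 8p_{NetOne} + p_{LinkUp} = 0 ⇒ p_{NetOne} = 43.125 + 0.125p_{LinkUp}.
At p_{LinkUp} = 133: p_{NetOne} = 43.125 + 0.125·133 = 59.75.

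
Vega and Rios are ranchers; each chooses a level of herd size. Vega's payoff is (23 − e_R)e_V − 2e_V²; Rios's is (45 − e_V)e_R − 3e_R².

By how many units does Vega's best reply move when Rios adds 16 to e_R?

Expanding Vega's payoff: 23e_V − e_Re_V − 2e_V².
∂π/∂e_V = 23 − e_R − 4e_V = 0, so e_V = 5.75 − 0.25e_R.
The reaction-function slope is −0.25, so a 16-unit rise in e_R moves e_V by −0.25 × 16 = −4. Vega's best response falls — the actions are strategic substitutes.

-4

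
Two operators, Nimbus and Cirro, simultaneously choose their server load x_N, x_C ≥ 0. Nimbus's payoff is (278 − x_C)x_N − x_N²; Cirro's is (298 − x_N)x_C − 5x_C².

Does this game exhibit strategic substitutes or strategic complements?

Expanding Nimbus's payoff: 278x_N − x_Cx_N − x_N².
∂π/∂x_N = 278 − x_C − 2x_N = 0, so x_N = 139 − 0.5x_C.
The best-response slope dx_N/dx_C = −0.5 < 0: the reaction function is downward-sloping, so the choices are strategic substitutes.

strategic substitutes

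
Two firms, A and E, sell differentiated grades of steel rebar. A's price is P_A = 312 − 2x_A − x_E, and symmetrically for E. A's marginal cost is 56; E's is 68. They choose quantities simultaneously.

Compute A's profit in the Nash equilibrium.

5408

Firm A's profit: π = x_A(312 − 2x_A − x_E) − 56x_A.
∂π/∂x_A = 256 − 4x_A − x_E = 0 ⇒ x_A = 64 − 0.25x_E.
Similarly x_E = 61 − 0.25x_A.
Plugging x_E into A's best response: x_A = 64 − 0.25(61 − 0.25x_A) ⇒ 0.9375x_A = 48.75, so x_A = 52.
Then x_E = 61 − 0.25·52 = 48.
P_A = 312 − 2·52 − 48 = 160.
Profit = (160 − 56)·52 = 5408.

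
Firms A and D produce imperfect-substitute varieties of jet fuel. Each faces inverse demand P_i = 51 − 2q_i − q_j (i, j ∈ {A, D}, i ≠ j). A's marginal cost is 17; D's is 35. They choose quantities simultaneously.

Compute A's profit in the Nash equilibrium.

Firm A's profit: π = q_A(51 − 2q_A − q_D) − 17q_A.
∂π/∂q_A = 34 − 4q_A − q_D = 0 ⇒ q_A = 8.5 − 0.25q_D.
Similarly q_D = 4 − 0.25q_A.
Solving the two reaction functions simultaneously: (1 − (−0.25)(−0.25))q_A = 8.5 − 0.25·4, so 0.9375q_A = 7.5 and q_A = 8.
Then q_D = 4 − 0.25·8 = 2.
P_A = 51 − 2·8 − 2 = 33.
Profit = (33 − 17)·8 = 128.

128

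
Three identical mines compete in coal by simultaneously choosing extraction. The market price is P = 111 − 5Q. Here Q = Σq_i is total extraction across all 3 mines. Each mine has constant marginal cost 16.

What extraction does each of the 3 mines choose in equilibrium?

4.75

A representative mine's profit is π_i = q_i(111 − 5Q) − 16q_i, with Q = q_i + Σ_{j≠i} q_j.
First-order condition: 95 − 10q_i − 5Σ_{j≠i} q_j = 0.
Imposing symmetry (q_j = q for all j) turns Σ_{j≠i} q_j into 2q, so 95 = 20q and q = 4.75.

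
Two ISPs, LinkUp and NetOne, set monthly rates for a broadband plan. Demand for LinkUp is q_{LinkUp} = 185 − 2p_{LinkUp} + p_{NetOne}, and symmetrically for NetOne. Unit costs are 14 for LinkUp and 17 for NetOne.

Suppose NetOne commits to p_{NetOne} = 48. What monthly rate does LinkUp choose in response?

LinkUp's profit: π = (p_{LinkUp} − 14)(185 − 2p_{LinkUp} + p_{NetOne}).
∂π/∂p_{LinkUp} = 213 − 4p_{LinkUp} + p_{NetOne} = 0 ⇒ p_{LinkUp} = 53.25 + 0.25p_{NetOne}.
At p_{NetOne} = 48: p_{LinkUp} = 53.25 + 0.25·48 = 65.25.

65.25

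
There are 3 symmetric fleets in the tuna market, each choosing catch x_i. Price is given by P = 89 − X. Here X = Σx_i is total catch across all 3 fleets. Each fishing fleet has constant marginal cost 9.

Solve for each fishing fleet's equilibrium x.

20

A representative fishing fleet's profit is π_i = x_i(89 − X) − 9x_i, with X = x_i + Σ_{j≠i} x_j.
First-order condition: 80 − 2x_i − Σ_{j≠i} x_j = 0.
With identical fishing fleets, set every x_j = x: then 80 − 2x − 2x = 0, i.e. x = 80/4 = 20.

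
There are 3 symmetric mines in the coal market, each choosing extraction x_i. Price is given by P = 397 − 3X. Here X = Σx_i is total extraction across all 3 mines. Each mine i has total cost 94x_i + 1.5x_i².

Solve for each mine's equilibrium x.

20.2

A representative mine's profit is π_i = x_i(397 − 3X) − 94x_i − 1.5x_i², with X = x_i + Σ_{j≠i} x_j.
First-order condition: 303 − 9x_i − 3Σ_{j≠i} x_j = 0.
With identical mines, set every x_j = x: then 303 − 9x − 6x = 0, i.e. x = 303/15 = 20.2.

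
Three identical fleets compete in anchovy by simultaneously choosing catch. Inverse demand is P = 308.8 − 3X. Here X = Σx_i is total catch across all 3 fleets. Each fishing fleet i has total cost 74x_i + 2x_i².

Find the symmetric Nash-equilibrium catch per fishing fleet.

14.675

A representative fishing fleet's profit is π_i = x_i(308.8 − 3X) − 74x_i − 2x_i², with X = x_i + Σ_{j≠i} x_j.
First-order condition: 234.8 − 10x_i − 3Σ_{j≠i} x_j = 0.
Imposing symmetry (x_j = x for all j) turns Σ_{j≠i} x_j into 2x, so 234.8 = 16x and x = 14.675.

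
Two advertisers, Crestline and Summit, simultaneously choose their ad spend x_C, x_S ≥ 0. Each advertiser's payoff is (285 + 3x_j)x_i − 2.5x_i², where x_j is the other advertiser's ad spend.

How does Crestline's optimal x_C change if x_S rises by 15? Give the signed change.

9

Crestline's payoff is (285 + 3x_S)x_C − 2.5x_C².
∂π/∂x_C = 285 + 3x_S − 5x_C = 0, so x_C = 57 + 0.6x_S.
The reaction-function slope is 0.6, so a 15-unit rise in x_S moves x_C by 0.6 × 15 = 9. Crestline's best response rises — the actions are strategic complements.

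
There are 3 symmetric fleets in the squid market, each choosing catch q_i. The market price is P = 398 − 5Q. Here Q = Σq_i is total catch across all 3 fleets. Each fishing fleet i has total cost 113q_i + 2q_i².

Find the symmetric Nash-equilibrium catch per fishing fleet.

11.875

A representative fishing fleet's profit is π_i = q_i(398 − 5Q) − 113q_i − 2q_i², with Q = q_i + Σ_{j≠i} q_j.
First-order condition: 285 − 14q_i − 5Σ_{j≠i} q_j = 0.
Imposing symmetry (q_j = q for all j) turns Σ_{j≠i} q_j into 2q, so 285 = 24q and q = 11.875.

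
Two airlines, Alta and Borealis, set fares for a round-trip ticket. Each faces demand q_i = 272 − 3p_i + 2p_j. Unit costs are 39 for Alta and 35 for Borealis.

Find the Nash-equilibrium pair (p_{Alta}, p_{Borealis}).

Alta's profit: π = (p_{Alta} − 39)(272 − 3p_{Alta} + 2p_{Borealis}).
∂π/∂p_{Alta} = 389 − 6p_{Alta} + 2p_{Borealis} = 0 ⇒ p_{Alta} = 389/6 + (1/3)p_{Borealis}.
Similarly p_{Borealis} = 377/6 + (1/3)p_{Alta}.
Substituting the second reaction function into the first: p_{Alta} = 389/6 + (1/3)(377/6 + (1/3)p_{Alta}), which gives (8/9)p_{Alta} = 772/9 ⇒ p_{Alta} = 96.5.
Then p_{Borealis} = 377/6 + (1/3)·96.5 = 95.

96.5, 95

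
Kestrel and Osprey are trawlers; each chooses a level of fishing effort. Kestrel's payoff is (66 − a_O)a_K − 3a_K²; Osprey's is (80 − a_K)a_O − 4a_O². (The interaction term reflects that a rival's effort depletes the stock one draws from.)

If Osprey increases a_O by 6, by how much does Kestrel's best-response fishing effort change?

Expanding Kestrel's payoff: 66a_K − a_Oa_K − 3a_K².
∂π/∂a_K = 66 − a_O − 6a_K = 0, so a_K = 11 − (1/6)a_O.
The reaction-function slope is −1/6, so a 6-unit rise in a_O moves a_K by −1/6 × 6 = −1. Kestrel's best response falls — the actions are strategic substitutes.

-1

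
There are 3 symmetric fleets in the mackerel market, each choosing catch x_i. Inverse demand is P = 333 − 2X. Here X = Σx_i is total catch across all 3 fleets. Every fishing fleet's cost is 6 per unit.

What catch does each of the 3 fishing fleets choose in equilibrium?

40.875

A representative fishing fleet's profit is π_i = x_i(333 − 2X) − 6x_i, with X = x_i + Σ_{j≠i} x_j.
First-order condition: 327 − 4x_i − 2Σ_{j≠i} x_j = 0.
In a symmetric equilibrium every fishing fleet chooses the same x, so Σ_{j≠i} x_j = 2x. The condition becomes 327 − 8x = 0, giving x = 327/8 = 40.875.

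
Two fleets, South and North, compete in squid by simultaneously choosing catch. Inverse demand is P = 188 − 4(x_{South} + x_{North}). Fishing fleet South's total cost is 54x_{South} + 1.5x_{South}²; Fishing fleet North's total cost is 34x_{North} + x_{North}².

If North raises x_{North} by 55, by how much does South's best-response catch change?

-20

Fishing fleet South's profit: π = x_{South}(188 − 4(x_{South} + x_{North})) − 54x_{South} − 1.5x_{South}².
∂π/∂x_{South} = 134 − 11x_{South} − 4x_{North} = 0, so x_{South} = 134/11 − (4/11)x_{North}.
The reaction-function slope is −4/11, so a 55-unit rise in x_{North} moves x_{South} by −4/11 × 55 = −20. South's best response falls — the actions are strategic substitutes.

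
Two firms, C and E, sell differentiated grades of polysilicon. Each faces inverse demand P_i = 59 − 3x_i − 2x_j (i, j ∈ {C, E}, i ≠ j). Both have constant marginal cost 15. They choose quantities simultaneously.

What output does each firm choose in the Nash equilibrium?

Firm C's profit: π = x_C(59 − 3x_C − 2x_E) − 15x_C.
∂π/∂x_C = 44 − 6x_C − 2x_E = 0 ⇒ x_C = 22/3 − (1/3)x_E.
Setting x_C = x_E in the reaction function: x_C = 22/3 − (1/3)x_C, so x_C = (22/3) / (4/3) = 5.5.

5.5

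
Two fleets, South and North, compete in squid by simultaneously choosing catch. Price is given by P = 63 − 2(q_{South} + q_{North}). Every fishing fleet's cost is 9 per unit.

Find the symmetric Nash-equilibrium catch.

9

Fishing fleet South's profit: π = q_{South}(63 − 2(q_{South} + q_{North})) − 9q_{South}.
∂π/∂q_{South} = 54 − 4q_{South} − 2q_{North} = 0, so q_{South} = 13.5 − 0.5q_{North}.
The game is symmetric, so in equilibrium q_{North} = q_{South}: the reaction function gives 1.5q_{South} = 13.5, hence q_{South} = 9.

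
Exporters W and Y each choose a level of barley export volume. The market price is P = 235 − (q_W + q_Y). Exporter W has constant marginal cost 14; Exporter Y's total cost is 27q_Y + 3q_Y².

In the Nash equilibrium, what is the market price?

Exporter W's profit: π = q_W(235 − (q_W + q_Y)) − 14q_W.
∂π/∂q_W = 221 − 2q_W − q_Y = 0, so q_W = 110.5 − 0.5q_Y.
For Y: ∂π/∂q_Y = 208 − 8q_Y − q_W = 0 ⇒ q_Y = 26 − 0.125q_W.
Substituting the second reaction function into the first: q_W = 110.5 − 0.5(26 − 0.125q_W), which gives 0.9375q_W = 97.5 ⇒ q_W = 104.
Then q_Y = 26 − 0.125·104 = 13.
Equilibrium price: P = 235 − 117 = 118.

118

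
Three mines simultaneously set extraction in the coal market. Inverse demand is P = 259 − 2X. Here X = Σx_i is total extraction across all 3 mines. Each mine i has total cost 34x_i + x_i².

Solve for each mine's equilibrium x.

A representative mine's profit is π_i = x_i(259 − 2X) − 34x_i − x_i², with X = x_i + Σ_{j≠i} x_j.
First-order condition: 225 − 6x_i − 2Σ_{j≠i} x_j = 0.
With identical mines, set every x_j = x: then 225 − 6x − 4x = 0, i.e. x = 225/10 = 22.5.

22.5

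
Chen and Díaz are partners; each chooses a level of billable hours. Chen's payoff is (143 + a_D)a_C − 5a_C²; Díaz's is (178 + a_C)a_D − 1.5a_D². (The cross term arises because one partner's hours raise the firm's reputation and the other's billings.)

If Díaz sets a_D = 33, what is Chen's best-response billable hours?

17.6

Expanding Chen's payoff: 143a_C + a_Da_C − 5a_C².
∂π/∂a_C = 143 + a_D − 10a_C = 0, so a_C = 14.3 + 0.1a_D.
At a_D = 33: a_C = 14.3 + 0.1·33 = 17.6.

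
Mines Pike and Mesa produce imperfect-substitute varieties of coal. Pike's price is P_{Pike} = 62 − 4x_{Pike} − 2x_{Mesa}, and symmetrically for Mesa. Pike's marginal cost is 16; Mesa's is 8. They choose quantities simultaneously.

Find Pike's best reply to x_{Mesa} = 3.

Mine Pike's profit: π = x_{Pike}(62 − 4x_{Pike} − 2x_{Mesa}) − 16x_{Pike}.
∂π/∂x_{Pike} = 46 − 8x_{Pike} − 2x_{Mesa} = 0 ⇒ x_{Pike} = 5.75 − 0.25x_{Mesa}.
At x_{Mesa} = 3: x_{Pike} = 5.75 − 0.25·3 = 5.

5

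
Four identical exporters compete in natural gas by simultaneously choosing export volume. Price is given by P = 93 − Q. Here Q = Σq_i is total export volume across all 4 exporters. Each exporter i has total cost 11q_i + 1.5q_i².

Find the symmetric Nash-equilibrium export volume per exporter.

A representative exporter's profit is π_i = q_i(93 − Q) − 11q_i − 1.5q_i², with Q = q_i + Σ_{j≠i} q_j.
First-order condition: 82 − 5q_i − Σ_{j≠i} q_j = 0.
With identical exporters, set every q_j = q: then 82 − 5q − 3q = 0, i.e. q = 82/8 = 10.25.

10.25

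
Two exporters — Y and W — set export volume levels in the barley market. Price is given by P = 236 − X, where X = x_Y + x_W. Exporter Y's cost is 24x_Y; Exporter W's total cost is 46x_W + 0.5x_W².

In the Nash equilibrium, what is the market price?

Exporter Y's profit: π = x_Y(236 − (x_Y + x_W)) − 24x_Y.
∂π/∂x_Y = 212 − 2x_Y − x_W = 0, so x_Y = 106 − 0.5x_W.
For W: ∂π/∂x_W = 190 − 3x_W − x_Y = 0 ⇒ x_W = 190/3 − (1/3)x_Y.
Substituting the second reaction function into the first: x_Y = 106 − 0.5(190/3 − (1/3)x_Y), which gives (5/6)x_Y = 223/3 ⇒ x_Y = 89.2.
Then x_W = 190/3 − (1/3)·89.2 = 33.6.
Equilibrium price: P = 236 − 122.8 = 113.2.

113.2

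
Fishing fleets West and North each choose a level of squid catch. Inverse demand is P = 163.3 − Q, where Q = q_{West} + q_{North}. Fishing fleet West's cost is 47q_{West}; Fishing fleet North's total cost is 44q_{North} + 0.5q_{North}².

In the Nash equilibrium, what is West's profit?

2108.6464

Fishing fleet West's profit: π = q_{West}(163.3 − (q_{West} + q_{North})) − 47q_{West}.
∂π/∂q_{West} = 116.3 − 2q_{West} − q_{North} = 0, so q_{West} = 58.15 − 0.5q_{North}.
For North: ∂π/∂q_{North} = 119.3 − 3q_{North} − q_{West} = 0 ⇒ q_{North} = 1193/30 − (1/3)q_{West}.
Plugging q_{North} into West's best response: q_{West} = 58.15 − 0.5(1193/30 − (1/3)q_{West}) ⇒ (5/6)q_{West} = 574/15, so q_{West} = 45.92.
Then q_{North} = 1193/30 − (1/3)·45.92 = 24.46.
Price P = 163.3 − 70.38 = 92.92.
West's profit: (92.92 − 47)·45.92 = 2108.6464.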